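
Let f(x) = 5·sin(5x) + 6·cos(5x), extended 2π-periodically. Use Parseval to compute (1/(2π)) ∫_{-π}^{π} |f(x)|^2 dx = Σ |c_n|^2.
Σ |c_n|^2 = 61/2

Expand |f|^2 and use orthogonality of {sin(nx), cos(mx)} on [-π, π]:
  ∫_{-π}^{π} sin(nx)^2 dx = π, ∫ cos(mx)^2 dx = π, and cross terms integrate to 0.
So ∫_{-π}^{π} f(x)^2 dx = 5^2 · π + 6^2 · π = (25 + 36)π.
Divide by 2π: (25 + 36)/2 = 61/2.
By Parseval, this equals Σ |c_n|^2.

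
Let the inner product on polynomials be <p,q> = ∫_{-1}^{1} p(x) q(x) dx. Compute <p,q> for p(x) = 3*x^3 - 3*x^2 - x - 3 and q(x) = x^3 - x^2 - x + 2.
<p,q> = -1352/105

Expand the product: p(x)·q(x) = 3*x^6 - 6*x^5 - x^4 + 7*x^3 - 2*x^2 + x - 6.
∫_{-1}^{1} of each monomial x^k gives [2/(k+1) if k even, 0 if k odd]. Integrating term-by-term (or equivalently evaluating the antiderivative F(x) = 3*x^7/7 - x^6 - x^5/5 + 7*x^4/4 - 2*x^3/3 + x^2/2 - 6*x at the endpoints):
  F(1) − F(−1) = -2179/420 − (3229/420) = -1352/105.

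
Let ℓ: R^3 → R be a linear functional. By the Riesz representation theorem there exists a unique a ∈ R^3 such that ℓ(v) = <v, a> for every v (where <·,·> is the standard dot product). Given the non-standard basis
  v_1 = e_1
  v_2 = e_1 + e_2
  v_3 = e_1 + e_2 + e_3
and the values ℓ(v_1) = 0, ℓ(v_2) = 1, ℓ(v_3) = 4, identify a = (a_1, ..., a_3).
a = (0, 1, 3)

Write a = (a_1, ..., a_3) in the standard basis. For each basis vector v_i, ℓ(v_i) = <v_i, a> is a linear equation in the a_j's. Collect the n equations into a matrix system V a = ℓ, where row i of V is v_i (expressed in the standard basis). Since V is invertible (lower-triangular with 1s on the diagonal, up to permutation), solve by back-substitution:
  V =
[[1, 0, 0],
 [1, 1, 0],
 [1, 1, 1]]
  V a = (0, 1, 4)
Solving gives a = (0, 1, 3).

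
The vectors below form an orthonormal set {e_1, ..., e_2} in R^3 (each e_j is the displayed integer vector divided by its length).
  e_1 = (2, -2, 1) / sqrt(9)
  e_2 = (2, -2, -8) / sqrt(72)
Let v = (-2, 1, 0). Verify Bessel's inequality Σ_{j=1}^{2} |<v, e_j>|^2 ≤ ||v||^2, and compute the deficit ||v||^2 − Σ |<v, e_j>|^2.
Σ |<v, e_j>|^2 = 9/2; ||v||^2 = 5; deficit = 1/2

Write each e_j = u_j / sqrt(<u_j, u_j>) where u_j is the displayed integer vector. Then <v, e_j> = <v, u_j> / sqrt(<u_j, u_j>), so |<v, e_j>|^2 = <v, u_j>^2 / <u_j, u_j>.
Coefficients: <v, e_1> = -6/sqrt(9), <v, e_2> = -6/sqrt(72).
Square and sum: Σ |<v, e_j>|^2 = 9/2.
Compute ||v||^2 = v·v = 5.
Deficit = 5 − 9/2 = 1/2 ≥ 0, confirming Bessel's inequality. (The deficit equals ||v − Σ <v,e_j> e_j||^2, the squared distance from v to span{e_j}.)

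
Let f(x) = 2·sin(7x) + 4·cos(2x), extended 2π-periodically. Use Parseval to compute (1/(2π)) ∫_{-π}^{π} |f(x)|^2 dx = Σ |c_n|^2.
Σ |c_n|^2 = 10

Expand |f|^2 and use orthogonality of {sin(nx), cos(mx)} on [-π, π]:
  ∫_{-π}^{π} sin(nx)^2 dx = π, ∫ cos(mx)^2 dx = π, and cross terms integrate to 0.
So ∫_{-π}^{π} f(x)^2 dx = 2^2 · π + 4^2 · π = (4 + 16)π.
Divide by 2π: (4 + 16)/2 = 10.
By Parseval, this equals Σ |c_n|^2.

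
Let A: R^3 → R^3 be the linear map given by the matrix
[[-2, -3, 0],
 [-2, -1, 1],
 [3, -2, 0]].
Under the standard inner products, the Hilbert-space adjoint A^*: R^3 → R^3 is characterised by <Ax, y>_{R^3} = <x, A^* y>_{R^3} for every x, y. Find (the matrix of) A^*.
A^* = A^T =
[[-2, -2, 3],
 [-3, -1, -2],
 [0, 1, 0]]

For real matrices with standard dot products, the defining identity <Ax, y> = <x, A^* y> gives (Ax)^T y = x^T (A^*) y, i.e. x^T A^T y = x^T (A^*) y. Since this holds for all x, y, we must have A^* = A^T. Therefore
A^* =
[[-2, -2, 3],
 [-3, -1, -2],
 [0, 1, 0]].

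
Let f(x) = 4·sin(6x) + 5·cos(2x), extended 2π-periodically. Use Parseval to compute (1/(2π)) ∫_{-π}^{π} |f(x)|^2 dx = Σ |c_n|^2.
Σ |c_n|^2 = 41/2

Expand |f|^2 and use orthogonality of {sin(nx), cos(mx)} on [-π, π]:
  ∫_{-π}^{π} sin(nx)^2 dx = π, ∫ cos(mx)^2 dx = π, and cross terms integrate to 0.
So ∫_{-π}^{π} f(x)^2 dx = 4^2 · π + 5^2 · π = (16 + 25)π.
Divide by 2π: (16 + 25)/2 = 41/2.
By Parseval, this equals Σ |c_n|^2.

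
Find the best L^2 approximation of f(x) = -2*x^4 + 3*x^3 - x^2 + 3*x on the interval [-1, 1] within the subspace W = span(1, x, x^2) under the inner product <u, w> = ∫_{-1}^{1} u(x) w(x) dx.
g(x) = -19*x^2/7 + 24*x/5 + 6/35

The best approximation g ∈ W is the orthogonal projection of f onto W. Writing g = a_0 + a_1 x + a_2 x^2, the coefficients solve the normal equations G · a = b where
  G_{ij} = <φ_i, φ_j> and b_i = <f, φ_i>, with φ_0 = 1, φ_1 = x, φ_2 = x^2.
G =
  [2, 0, 2/3]
  [0, 2/3, 0]
  [2/3, 0, 2/5],
b = (-22/15, 16/5, -34/35).
Solving gives a_0 = 6/35, a_1 = 24/5, a_2 = -19/7, so
  g(x) = -19*x^2/7 + 24*x/5 + 6/35.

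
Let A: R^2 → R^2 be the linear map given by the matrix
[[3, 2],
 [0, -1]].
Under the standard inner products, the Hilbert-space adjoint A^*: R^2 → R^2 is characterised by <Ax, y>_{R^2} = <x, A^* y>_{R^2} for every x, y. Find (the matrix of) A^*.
A^* = A^T =
[[3, 0],
 [2, -1]]

For real matrices with standard dot products, the defining identity <Ax, y> = <x, A^* y> gives (Ax)^T y = x^T (A^*) y, i.e. x^T A^T y = x^T (A^*) y. Since this holds for all x, y, we must have A^* = A^T. Therefore
A^* =
[[3, 0],
 [2, -1]].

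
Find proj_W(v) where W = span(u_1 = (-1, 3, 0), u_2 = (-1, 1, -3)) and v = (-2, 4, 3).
proj_W(v) = (-40/47, 206/47, 129/47)

Set up U = [u_1 | ... | u_2] ∈ R^(3×2). The projector onto W = col(U) is P = U (U^T U)^(-1) U^T.
Compute U^T U =
  [10, 4]
  [4, 11],
and U^T v = (14, -3).
Solve U^T U · c = U^T v for the coefficients: c = (83/47, -43/47). The projection is proj_W(v) = U c.
Check: (v - proj_W(v)) · u_1 = 0  (should be 0).
Check: (v - proj_W(v)) · u_2 = 0  (should be 0).
Result: proj_W(v) = (-40/47, 206/47, 129/47).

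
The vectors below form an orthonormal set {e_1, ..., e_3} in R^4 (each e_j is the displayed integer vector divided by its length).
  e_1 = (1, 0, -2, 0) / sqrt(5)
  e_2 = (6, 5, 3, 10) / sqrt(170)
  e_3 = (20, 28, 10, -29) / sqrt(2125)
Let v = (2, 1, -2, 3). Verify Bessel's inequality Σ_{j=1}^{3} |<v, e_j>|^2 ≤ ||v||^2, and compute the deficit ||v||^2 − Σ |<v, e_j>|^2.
Σ |<v, e_j>|^2 = 4451/250; ||v||^2 = 18; deficit = 49/250

Write each e_j = u_j / sqrt(<u_j, u_j>) where u_j is the displayed integer vector. Then <v, e_j> = <v, u_j> / sqrt(<u_j, u_j>), so |<v, e_j>|^2 = <v, u_j>^2 / <u_j, u_j>.
Coefficients: <v, e_1> = 6/sqrt(5), <v, e_2> = 41/sqrt(170), <v, e_3> = -39/sqrt(2125).
Square and sum: Σ |<v, e_j>|^2 = 4451/250.
Compute ||v||^2 = v·v = 18.
Deficit = 18 − 4451/250 = 49/250 ≥ 0, confirming Bessel's inequality. (The deficit equals ||v − Σ <v,e_j> e_j||^2, the squared distance from v to span{e_j}.)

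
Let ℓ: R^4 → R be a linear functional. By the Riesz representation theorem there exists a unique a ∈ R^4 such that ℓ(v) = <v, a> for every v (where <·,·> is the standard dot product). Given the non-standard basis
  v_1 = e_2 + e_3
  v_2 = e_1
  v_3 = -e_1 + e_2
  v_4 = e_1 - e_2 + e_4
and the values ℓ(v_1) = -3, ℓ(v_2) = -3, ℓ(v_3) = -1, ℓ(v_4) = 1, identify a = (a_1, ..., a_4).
a = (-3, -4, 1, 0)

Write a = (a_1, ..., a_4) in the standard basis. For each basis vector v_i, ℓ(v_i) = <v_i, a> is a linear equation in the a_j's. Collect the n equations into a matrix system V a = ℓ, where row i of V is v_i (expressed in the standard basis). Since V is invertible (lower-triangular with 1s on the diagonal, up to permutation), solve by back-substitution:
  V =
[[0, 1, 1, 0],
 [1, 0, 0, 0],
 [-1, 1, 0, 0],
 [1, -1, 0, 1]]
  V a = (-3, -3, -1, 1)
Solving gives a = (-3, -4, 1, 0).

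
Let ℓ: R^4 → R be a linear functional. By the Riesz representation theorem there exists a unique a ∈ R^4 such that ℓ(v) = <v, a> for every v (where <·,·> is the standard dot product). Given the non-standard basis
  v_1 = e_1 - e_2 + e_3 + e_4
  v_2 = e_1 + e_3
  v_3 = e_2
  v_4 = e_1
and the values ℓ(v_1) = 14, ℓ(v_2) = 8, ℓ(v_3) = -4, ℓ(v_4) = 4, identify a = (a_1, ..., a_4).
a = (4, -4, 4, 2)

Write a = (a_1, ..., a_4) in the standard basis. For each basis vector v_i, ℓ(v_i) = <v_i, a> is a linear equation in the a_j's. Collect the n equations into a matrix system V a = ℓ, where row i of V is v_i (expressed in the standard basis). Since V is invertible (lower-triangular with 1s on the diagonal, up to permutation), solve by back-substitution:
  V =
[[1, -1, 1, 1],
 [1, 0, 1, 0],
 [0, 1, 0, 0],
 [1, 0, 0, 0]]
  V a = (14, 8, -4, 4)
Solving gives a = (4, -4, 4, 2).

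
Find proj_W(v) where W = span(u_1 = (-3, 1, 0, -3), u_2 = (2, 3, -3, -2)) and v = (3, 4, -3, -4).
proj_W(v) = (1057/485, 2009/485, -5*2**(44/271)*3**(236/271)*5**(75/271)*7**(200/271)/24, -1519/485)

Set up U = [u_1 | ... | u_2] ∈ R^(4×2). The projector onto W = col(U) is P = U (U^T U)^(-1) U^T.
Compute U^T U =
  [19, 3]
  [3, 26],
and U^T v = (7, 35).
Solve U^T U · c = U^T v for the coefficients: c = (77/485, 644/485). The projection is proj_W(v) = U c.
Check: (v - proj_W(v)) · u_1 = 0  (should be 0).
Check: (v - proj_W(v)) · u_2 = 0  (should be 0).
Result: proj_W(v) = (1057/485, 2009/485, -5*2**(44/271)*3**(236/271)*5**(75/271)*7**(200/271)/24, -1519/485).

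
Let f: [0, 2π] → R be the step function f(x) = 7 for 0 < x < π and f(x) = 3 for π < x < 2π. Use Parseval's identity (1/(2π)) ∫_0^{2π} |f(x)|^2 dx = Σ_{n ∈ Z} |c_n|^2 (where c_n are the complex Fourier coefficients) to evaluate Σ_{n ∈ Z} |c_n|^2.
Σ |c_n|^2 = 29

Parseval equates the L^2 energy of f (normalised by 1/(2π)) with the ℓ^2 sum of its Fourier coefficients: (1/(2π)) ∫_0^{2π} |f|^2 = Σ |c_n|^2.
Compute the left side: (1/(2π)) [∫_0^π 7^2 dx + ∫_π^{2π} 3^2 dx] = (1/(2π)) · (49π + 9π) = (49 + 9)/2 = 29.
So Σ_{n ∈ Z} |c_n|^2 = 29.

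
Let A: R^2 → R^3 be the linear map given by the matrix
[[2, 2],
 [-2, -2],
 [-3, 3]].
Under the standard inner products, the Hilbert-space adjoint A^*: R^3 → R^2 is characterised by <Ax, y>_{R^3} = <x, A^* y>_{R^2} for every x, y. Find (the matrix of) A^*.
A^* = A^T =
[[2, -2, -3],
 [2, -2, 3]]

For real matrices with standard dot products, the defining identity <Ax, y> = <x, A^* y> gives (Ax)^T y = x^T (A^*) y, i.e. x^T A^T y = x^T (A^*) y. Since this holds for all x, y, we must have A^* = A^T. Therefore
A^* =
[[2, -2, -3],
 [2, -2, 3]].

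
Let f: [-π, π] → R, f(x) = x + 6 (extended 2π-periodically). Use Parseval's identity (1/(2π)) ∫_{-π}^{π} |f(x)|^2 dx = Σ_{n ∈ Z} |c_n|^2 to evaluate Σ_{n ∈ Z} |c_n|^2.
Σ |c_n|^2 = π^2/3 + 36

Expand and integrate term by term over [-π, π]:
  ∫ (x)^2 dx = 1·(2π^3/3); ∫ 2·1·(6)·x dx = 0 (odd integrand); ∫ 6^2 dx = 36·2π.
So (1/(2π)) ∫_{-π}^{π} (x + 6)^2 dx = 1π^2/3 + 36 = π^2/3 + 36.
Parseval ⇒ Σ |c_n|^2 = π^2/3 + 36.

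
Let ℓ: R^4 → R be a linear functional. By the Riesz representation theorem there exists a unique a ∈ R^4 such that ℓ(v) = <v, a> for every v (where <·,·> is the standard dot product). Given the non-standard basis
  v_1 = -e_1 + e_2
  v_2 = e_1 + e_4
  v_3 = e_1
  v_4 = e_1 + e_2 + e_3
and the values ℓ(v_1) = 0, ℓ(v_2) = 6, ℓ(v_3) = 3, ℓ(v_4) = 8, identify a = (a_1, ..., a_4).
a = (3, 3, 2, 3)

Write a = (a_1, ..., a_4) in the standard basis. For each basis vector v_i, ℓ(v_i) = <v_i, a> is a linear equation in the a_j's. Collect the n equations into a matrix system V a = ℓ, where row i of V is v_i (expressed in the standard basis). Since V is invertible (lower-triangular with 1s on the diagonal, up to permutation), solve by back-substitution:
  V =
[[-1, 1, 0, 0],
 [1, 0, 0, 1],
 [1, 0, 0, 0],
 [1, 1, 1, 0]]
  V a = (0, 6, 3, 8)
Solving gives a = (3, 3, 2, 3).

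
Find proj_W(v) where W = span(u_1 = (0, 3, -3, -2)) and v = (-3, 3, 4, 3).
proj_W(v) = (0, -27/22, 27/22, 9/11)

Set up U = [u_1 | ... | u_1] ∈ R^(4×1). The projector onto W = col(U) is P = U (U^T U)^(-1) U^T.
Compute U^T U =
  [22],
and U^T v = (-9).
Solve U^T U · c = U^T v for the coefficients: c = (-9/22). The projection is proj_W(v) = U c.
Check: (v - proj_W(v)) · u_1 = 0  (should be 0).
Result: proj_W(v) = (0, -27/22, 27/22, 9/11).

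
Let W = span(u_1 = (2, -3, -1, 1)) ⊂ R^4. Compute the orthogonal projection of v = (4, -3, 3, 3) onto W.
proj_W(v) = (34/15, -17/5, -17/15, 17/15)

Set up U = [u_1 | ... | u_1] ∈ R^(4×1). The projector onto W = col(U) is P = U (U^T U)^(-1) U^T.
Compute U^T U =
  [15],
and U^T v = (17).
Solve U^T U · c = U^T v for the coefficients: c = (17/15). The projection is proj_W(v) = U c.
Check: (v - proj_W(v)) · u_1 = 0  (should be 0).
Result: proj_W(v) = (34/15, -17/5, -17/15, 17/15).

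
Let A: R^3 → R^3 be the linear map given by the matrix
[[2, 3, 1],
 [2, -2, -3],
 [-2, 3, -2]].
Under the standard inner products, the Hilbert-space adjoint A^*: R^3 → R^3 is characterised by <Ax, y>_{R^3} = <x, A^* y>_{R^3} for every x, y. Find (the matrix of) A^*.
A^* = A^T =
[[2, 2, -2],
 [3, -2, 3],
 [1, -3, -2]]

For real matrices with standard dot products, the defining identity <Ax, y> = <x, A^* y> gives (Ax)^T y = x^T (A^*) y, i.e. x^T A^T y = x^T (A^*) y. Since this holds for all x, y, we must have A^* = A^T. Therefore
A^* =
[[2, 2, -2],
 [3, -2, 3],
 [1, -3, -2]].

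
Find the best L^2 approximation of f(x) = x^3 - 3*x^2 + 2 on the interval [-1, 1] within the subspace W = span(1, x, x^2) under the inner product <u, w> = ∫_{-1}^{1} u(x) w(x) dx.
g(x) = -3*x^2 + 3*x/5 + 2

The best approximation g ∈ W is the orthogonal projection of f onto W. Writing g = a_0 + a_1 x + a_2 x^2, the coefficients solve the normal equations G · a = b where
  G_{ij} = <φ_i, φ_j> and b_i = <f, φ_i>, with φ_0 = 1, φ_1 = x, φ_2 = x^2.
G =
  [2, 0, 2/3]
  [0, 2/3, 0]
  [2/3, 0, 2/5],
b = (2, 2/5, 2/15).
Solving gives a_0 = 2, a_1 = 3/5, a_2 = -3, so
  g(x) = -3*x^2 + 3*x/5 + 2.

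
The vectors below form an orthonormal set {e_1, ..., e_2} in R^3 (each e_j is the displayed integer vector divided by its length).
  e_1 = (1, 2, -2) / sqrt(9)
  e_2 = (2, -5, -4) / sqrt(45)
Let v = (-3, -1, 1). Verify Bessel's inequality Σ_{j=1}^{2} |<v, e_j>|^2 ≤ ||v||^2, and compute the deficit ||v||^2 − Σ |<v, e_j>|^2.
Σ |<v, e_j>|^2 = 6; ||v||^2 = 11; deficit = 5

Write each e_j = u_j / sqrt(<u_j, u_j>) where u_j is the displayed integer vector. Then <v, e_j> = <v, u_j> / sqrt(<u_j, u_j>), so |<v, e_j>|^2 = <v, u_j>^2 / <u_j, u_j>.
Coefficients: <v, e_1> = -7/sqrt(9), <v, e_2> = -5/sqrt(45).
Square and sum: Σ |<v, e_j>|^2 = 6.
Compute ||v||^2 = v·v = 11.
Deficit = 11 − 6 = 5 ≥ 0, confirming Bessel's inequality. (The deficit equals ||v − Σ <v,e_j> e_j||^2, the squared distance from v to span{e_j}.)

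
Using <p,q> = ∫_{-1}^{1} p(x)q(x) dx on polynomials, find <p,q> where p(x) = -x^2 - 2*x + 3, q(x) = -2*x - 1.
<p,q> = -8/3

Expand the product: p(x)·q(x) = 2*x^3 + 5*x^2 - 4*x - 3.
∫_{-1}^{1} of each monomial x^k gives [2/(k+1) if k even, 0 if k odd]. Integrating term-by-term (or equivalently evaluating the antiderivative F(x) = x^4/2 + 5*x^3/3 - 2*x^2 - 3*x at the endpoints):
  F(1) − F(−1) = -17/6 − (-1/6) = -8/3.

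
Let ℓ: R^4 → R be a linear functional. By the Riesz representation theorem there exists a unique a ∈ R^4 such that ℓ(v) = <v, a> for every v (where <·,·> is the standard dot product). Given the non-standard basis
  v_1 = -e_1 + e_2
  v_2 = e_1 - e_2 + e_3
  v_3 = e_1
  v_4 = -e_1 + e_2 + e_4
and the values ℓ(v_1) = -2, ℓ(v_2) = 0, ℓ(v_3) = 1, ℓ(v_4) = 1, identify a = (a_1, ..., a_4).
a = (1, -1, -2, 3)

Write a = (a_1, ..., a_4) in the standard basis. For each basis vector v_i, ℓ(v_i) = <v_i, a> is a linear equation in the a_j's. Collect the n equations into a matrix system V a = ℓ, where row i of V is v_i (expressed in the standard basis). Since V is invertible (lower-triangular with 1s on the diagonal, up to permutation), solve by back-substitution:
  V =
[[-1, 1, 0, 0],
 [1, -1, 1, 0],
 [1, 0, 0, 0],
 [-1, 1, 0, 1]]
  V a = (-2, 0, 1, 1)
Solving gives a = (1, -1, -2, 3).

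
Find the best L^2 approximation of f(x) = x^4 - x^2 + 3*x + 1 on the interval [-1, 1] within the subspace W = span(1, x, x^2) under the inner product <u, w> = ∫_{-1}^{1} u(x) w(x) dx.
g(x) = -x^2/7 + 3*x + 32/35

The best approximation g ∈ W is the orthogonal projection of f onto W. Writing g = a_0 + a_1 x + a_2 x^2, the coefficients solve the normal equations G · a = b where
  G_{ij} = <φ_i, φ_j> and b_i = <f, φ_i>, with φ_0 = 1, φ_1 = x, φ_2 = x^2.
G =
  [2, 0, 2/3]
  [0, 2/3, 0]
  [2/3, 0, 2/5],
b = (26/15, 2, 58/105).
Solving gives a_0 = 32/35, a_1 = 3, a_2 = -1/7, so
  g(x) = -x^2/7 + 3*x + 32/35.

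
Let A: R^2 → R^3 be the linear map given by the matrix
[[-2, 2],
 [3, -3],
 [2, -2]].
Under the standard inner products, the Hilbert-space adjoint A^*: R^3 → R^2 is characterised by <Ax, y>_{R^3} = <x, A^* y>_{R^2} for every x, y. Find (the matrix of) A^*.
A^* = A^T =
[[-2, 3, 2],
 [2, -3, -2]]

For real matrices with standard dot products, the defining identity <Ax, y> = <x, A^* y> gives (Ax)^T y = x^T (A^*) y, i.e. x^T A^T y = x^T (A^*) y. Since this holds for all x, y, we must have A^* = A^T. Therefore
A^* =
[[-2, 3, 2],
 [2, -3, -2]].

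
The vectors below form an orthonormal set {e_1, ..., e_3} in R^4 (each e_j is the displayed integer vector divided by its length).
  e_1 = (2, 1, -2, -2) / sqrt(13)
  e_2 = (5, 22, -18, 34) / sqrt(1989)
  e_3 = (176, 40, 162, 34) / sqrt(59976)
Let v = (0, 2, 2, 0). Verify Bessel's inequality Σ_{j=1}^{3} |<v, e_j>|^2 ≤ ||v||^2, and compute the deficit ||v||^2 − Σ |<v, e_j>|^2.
Σ |<v, e_j>|^2 = 150/49; ||v||^2 = 8; deficit = 242/49

Write each e_j = u_j / sqrt(<u_j, u_j>) where u_j is the displayed integer vector. Then <v, e_j> = <v, u_j> / sqrt(<u_j, u_j>), so |<v, e_j>|^2 = <v, u_j>^2 / <u_j, u_j>.
Coefficients: <v, e_1> = -2/sqrt(13), <v, e_2> = 8/sqrt(1989), <v, e_3> = 404/sqrt(59976).
Square and sum: Σ |<v, e_j>|^2 = 150/49.
Compute ||v||^2 = v·v = 8.
Deficit = 8 − 150/49 = 242/49 ≥ 0, confirming Bessel's inequality. (The deficit equals ||v − Σ <v,e_j> e_j||^2, the squared distance from v to span{e_j}.)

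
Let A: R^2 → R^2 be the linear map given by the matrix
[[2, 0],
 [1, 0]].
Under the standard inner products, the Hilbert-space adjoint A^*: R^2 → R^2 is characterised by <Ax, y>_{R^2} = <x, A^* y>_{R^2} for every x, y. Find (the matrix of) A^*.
A^* = A^T =
[[2, 1],
 [0, 0]]

For real matrices with standard dot products, the defining identity <Ax, y> = <x, A^* y> gives (Ax)^T y = x^T (A^*) y, i.e. x^T A^T y = x^T (A^*) y. Since this holds for all x, y, we must have A^* = A^T. Therefore
A^* =
[[2, 1],
 [0, 0]].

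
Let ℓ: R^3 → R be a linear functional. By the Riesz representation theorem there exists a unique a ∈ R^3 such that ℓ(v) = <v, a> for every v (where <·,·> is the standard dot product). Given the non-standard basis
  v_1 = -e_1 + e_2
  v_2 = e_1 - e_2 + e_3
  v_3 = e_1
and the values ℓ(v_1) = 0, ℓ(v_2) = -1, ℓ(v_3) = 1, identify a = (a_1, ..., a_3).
a = (1, 1, -1)

Write a = (a_1, ..., a_3) in the standard basis. For each basis vector v_i, ℓ(v_i) = <v_i, a> is a linear equation in the a_j's. Collect the n equations into a matrix system V a = ℓ, where row i of V is v_i (expressed in the standard basis). Since V is invertible (lower-triangular with 1s on the diagonal, up to permutation), solve by back-substitution:
  V =
[[-1, 1, 0],
 [1, -1, 1],
 [1, 0, 0]]
  V a = (0, -1, 1)
Solving gives a = (1, 1, -1).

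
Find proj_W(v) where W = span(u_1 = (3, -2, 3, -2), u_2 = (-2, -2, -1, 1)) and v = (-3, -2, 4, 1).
proj_W(v) = (-137/211, -632/211, 80/211, 19/211)

Set up U = [u_1 | ... | u_2] ∈ R^(4×2). The projector onto W = col(U) is P = U (U^T U)^(-1) U^T.
Compute U^T U =
  [26, -7]
  [-7, 10],
and U^T v = (5, 7).
Solve U^T U · c = U^T v for the coefficients: c = (99/211, 217/211). The projection is proj_W(v) = U c.
Check: (v - proj_W(v)) · u_1 = 0  (should be 0).
Check: (v - proj_W(v)) · u_2 = 0  (should be 0).
Result: proj_W(v) = (-137/211, -632/211, 80/211, 19/211).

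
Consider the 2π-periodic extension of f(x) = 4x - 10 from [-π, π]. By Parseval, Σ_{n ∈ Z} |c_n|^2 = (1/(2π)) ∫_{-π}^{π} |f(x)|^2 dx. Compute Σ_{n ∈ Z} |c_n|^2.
Σ |c_n|^2 = 16π^2/3 + 100

Expand and integrate term by term over [-π, π]:
  ∫ (4x)^2 dx = 16·(2π^3/3); ∫ 2·4·(-10)·x dx = 0 (odd integrand); ∫ (-10)^2 dx = 100·2π.
So (1/(2π)) ∫_{-π}^{π} (4x - 10)^2 dx = 16π^2/3 + 100 = 16π^2/3 + 100.
Parseval ⇒ Σ |c_n|^2 = 16π^2/3 + 100.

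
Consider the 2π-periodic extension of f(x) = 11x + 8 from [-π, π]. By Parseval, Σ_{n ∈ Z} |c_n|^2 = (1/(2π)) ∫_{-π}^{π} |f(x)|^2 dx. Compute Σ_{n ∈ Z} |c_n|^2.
Σ |c_n|^2 = 121π^2/3 + 64

Expand and integrate term by term over [-π, π]:
  ∫ (11x)^2 dx = 121·(2π^3/3); ∫ 2·11·(8)·x dx = 0 (odd integrand); ∫ 8^2 dx = 64·2π.
So (1/(2π)) ∫_{-π}^{π} (11x + 8)^2 dx = 121π^2/3 + 64 = 121π^2/3 + 64.
Parseval ⇒ Σ |c_n|^2 = 121π^2/3 + 64.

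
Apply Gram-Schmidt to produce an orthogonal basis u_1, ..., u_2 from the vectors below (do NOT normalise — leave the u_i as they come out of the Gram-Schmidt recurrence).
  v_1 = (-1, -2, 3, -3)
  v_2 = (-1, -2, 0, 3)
Orthogonal basis:
  u_1 = (-1, -2, 3, -3)
  u_2 = (-27/23, -54/23, 12/23, 57/23)

Apply the Gram-Schmidt recurrence
  u_1 = v_1
  u_i = v_i − Σ_{j<i} ((v_i · u_j) / (u_j · u_j)) · u_j.

Step by step this gives:
  u_1 = (-1, -2, 3, -3)
  u_2 = (-27/23, -54/23, 12/23, 57/23)

Orthogonality check:
  u_2 · u_1 = 0 (should be 0)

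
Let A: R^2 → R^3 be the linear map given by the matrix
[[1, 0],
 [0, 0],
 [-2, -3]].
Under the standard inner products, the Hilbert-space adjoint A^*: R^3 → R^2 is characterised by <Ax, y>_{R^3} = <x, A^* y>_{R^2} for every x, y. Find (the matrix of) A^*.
A^* = A^T =
[[1, 0, -2],
 [0, 0, -3]]

For real matrices with standard dot products, the defining identity <Ax, y> = <x, A^* y> gives (Ax)^T y = x^T (A^*) y, i.e. x^T A^T y = x^T (A^*) y. Since this holds for all x, y, we must have A^* = A^T. Therefore
A^* =
[[1, 0, -2],
 [0, 0, -3]].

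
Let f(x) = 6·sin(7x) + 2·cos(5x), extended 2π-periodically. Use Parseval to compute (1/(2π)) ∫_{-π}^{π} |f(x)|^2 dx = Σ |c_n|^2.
Σ |c_n|^2 = 20

Expand |f|^2 and use orthogonality of {sin(nx), cos(mx)} on [-π, π]:
  ∫_{-π}^{π} sin(nx)^2 dx = π, ∫ cos(mx)^2 dx = π, and cross terms integrate to 0.
So ∫_{-π}^{π} f(x)^2 dx = 6^2 · π + 2^2 · π = (36 + 4)π.
Divide by 2π: (36 + 4)/2 = 20.
By Parseval, this equals Σ |c_n|^2.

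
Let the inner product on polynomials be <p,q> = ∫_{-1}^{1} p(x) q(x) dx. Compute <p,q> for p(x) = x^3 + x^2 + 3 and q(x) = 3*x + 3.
<p,q> = 106/5

Expand the product: p(x)·q(x) = 3*x^4 + 6*x^3 + 3*x^2 + 9*x + 9.
∫_{-1}^{1} of each monomial x^k gives [2/(k+1) if k even, 0 if k odd]. Integrating term-by-term (or equivalently evaluating the antiderivative F(x) = 3*x^5/5 + 3*x^4/2 + x^3 + 9*x^2/2 + 9*x at the endpoints):
  F(1) − F(−1) = 83/5 − (-23/5) = 106/5.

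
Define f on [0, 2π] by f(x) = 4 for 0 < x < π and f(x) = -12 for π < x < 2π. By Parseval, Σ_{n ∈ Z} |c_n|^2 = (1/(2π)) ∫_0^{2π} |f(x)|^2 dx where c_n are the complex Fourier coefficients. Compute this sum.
Σ |c_n|^2 = 80

Parseval equates the L^2 energy of f (normalised by 1/(2π)) with the ℓ^2 sum of its Fourier coefficients: (1/(2π)) ∫_0^{2π} |f|^2 = Σ |c_n|^2.
Compute the left side: (1/(2π)) [∫_0^π 4^2 dx + ∫_π^{2π} (-12)^2 dx] = (1/(2π)) · (16π + 144π) = (16 + 144)/2 = 80.
So Σ_{n ∈ Z} |c_n|^2 = 80.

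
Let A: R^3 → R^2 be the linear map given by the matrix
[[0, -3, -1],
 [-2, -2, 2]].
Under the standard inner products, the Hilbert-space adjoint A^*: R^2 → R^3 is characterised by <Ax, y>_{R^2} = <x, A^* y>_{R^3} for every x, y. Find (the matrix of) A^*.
A^* = A^T =
[[0, -2],
 [-3, -2],
 [-1, 2]]

For real matrices with standard dot products, the defining identity <Ax, y> = <x, A^* y> gives (Ax)^T y = x^T (A^*) y, i.e. x^T A^T y = x^T (A^*) y. Since this holds for all x, y, we must have A^* = A^T. Therefore
A^* =
[[0, -2],
 [-3, -2],
 [-1, 2]].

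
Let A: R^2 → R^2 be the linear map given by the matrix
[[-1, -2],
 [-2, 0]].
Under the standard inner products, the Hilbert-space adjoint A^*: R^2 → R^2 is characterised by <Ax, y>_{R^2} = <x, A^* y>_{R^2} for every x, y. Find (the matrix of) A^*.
A^* = A^T =
[[-1, -2],
 [-2, 0]]

For real matrices with standard dot products, the defining identity <Ax, y> = <x, A^* y> gives (Ax)^T y = x^T (A^*) y, i.e. x^T A^T y = x^T (A^*) y. Since this holds for all x, y, we must have A^* = A^T. Therefore
A^* =
[[-1, -2],
 [-2, 0]].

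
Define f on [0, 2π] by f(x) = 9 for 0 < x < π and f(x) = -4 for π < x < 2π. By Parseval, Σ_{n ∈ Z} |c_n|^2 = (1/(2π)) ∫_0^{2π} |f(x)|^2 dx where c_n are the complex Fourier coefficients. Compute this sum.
Σ |c_n|^2 = 97/2

Parseval equates the L^2 energy of f (normalised by 1/(2π)) with the ℓ^2 sum of its Fourier coefficients: (1/(2π)) ∫_0^{2π} |f|^2 = Σ |c_n|^2.
Compute the left side: (1/(2π)) [∫_0^π 9^2 dx + ∫_π^{2π} (-4)^2 dx] = (1/(2π)) · (81π + 16π) = (81 + 16)/2 = 97/2.
So Σ_{n ∈ Z} |c_n|^2 = 97/2.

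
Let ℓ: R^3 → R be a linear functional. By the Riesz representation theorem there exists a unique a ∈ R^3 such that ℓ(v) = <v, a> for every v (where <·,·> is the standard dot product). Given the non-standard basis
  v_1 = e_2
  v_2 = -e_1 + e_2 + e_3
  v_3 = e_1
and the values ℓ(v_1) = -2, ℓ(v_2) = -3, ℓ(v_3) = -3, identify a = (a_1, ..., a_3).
a = (-3, -2, -4)

Write a = (a_1, ..., a_3) in the standard basis. For each basis vector v_i, ℓ(v_i) = <v_i, a> is a linear equation in the a_j's. Collect the n equations into a matrix system V a = ℓ, where row i of V is v_i (expressed in the standard basis). Since V is invertible (lower-triangular with 1s on the diagonal, up to permutation), solve by back-substitution:
  V =
[[0, 1, 0],
 [-1, 1, 1],
 [1, 0, 0]]
  V a = (-2, -3, -3)
Solving gives a = (-3, -2, -4).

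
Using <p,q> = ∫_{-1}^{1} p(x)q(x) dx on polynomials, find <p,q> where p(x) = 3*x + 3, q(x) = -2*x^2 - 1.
<p,q> = -10

Expand the product: p(x)·q(x) = -6*x^3 - 6*x^2 - 3*x - 3.
∫_{-1}^{1} of each monomial x^k gives [2/(k+1) if k even, 0 if k odd]. Integrating term-by-term (or equivalently evaluating the antiderivative F(x) = -3*x^4/2 - 2*x^3 - 3*x^2/2 - 3*x at the endpoints):
  F(1) − F(−1) = -8 − (2) = -10.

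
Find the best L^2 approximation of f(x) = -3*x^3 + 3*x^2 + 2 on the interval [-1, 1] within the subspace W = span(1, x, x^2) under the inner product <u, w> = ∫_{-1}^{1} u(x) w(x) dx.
g(x) = 3*x^2 - 9*x/5 + 2

The best approximation g ∈ W is the orthogonal projection of f onto W. Writing g = a_0 + a_1 x + a_2 x^2, the coefficients solve the normal equations G · a = b where
  G_{ij} = <φ_i, φ_j> and b_i = <f, φ_i>, with φ_0 = 1, φ_1 = x, φ_2 = x^2.
G =
  [2, 0, 2/3]
  [0, 2/3, 0]
  [2/3, 0, 2/5],
b = (6, -6/5, 38/15).
Solving gives a_0 = 2, a_1 = -9/5, a_2 = 3, so
  g(x) = 3*x^2 - 9*x/5 + 2.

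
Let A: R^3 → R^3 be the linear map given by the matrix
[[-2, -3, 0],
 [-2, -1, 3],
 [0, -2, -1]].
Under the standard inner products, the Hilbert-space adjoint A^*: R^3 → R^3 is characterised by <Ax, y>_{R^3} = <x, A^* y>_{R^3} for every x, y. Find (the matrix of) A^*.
A^* = A^T =
[[-2, -2, 0],
 [-3, -1, -2],
 [0, 3, -1]]

For real matrices with standard dot products, the defining identity <Ax, y> = <x, A^* y> gives (Ax)^T y = x^T (A^*) y, i.e. x^T A^T y = x^T (A^*) y. Since this holds for all x, y, we must have A^* = A^T. Therefore
A^* =
[[-2, -2, 0],
 [-3, -1, -2],
 [0, 3, -1]].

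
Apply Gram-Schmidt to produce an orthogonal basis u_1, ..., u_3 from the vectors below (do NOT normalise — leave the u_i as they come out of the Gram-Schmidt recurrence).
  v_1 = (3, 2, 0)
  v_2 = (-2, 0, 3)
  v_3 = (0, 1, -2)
Orthogonal basis:
  u_1 = (3, 2, 0)
  u_2 = (-8/13, 12/13, 3)
  u_3 = (-102/133, 153/133, -68/133)

Apply the Gram-Schmidt recurrence
  u_1 = v_1
  u_i = v_i − Σ_{j<i} ((v_i · u_j) / (u_j · u_j)) · u_j.

Step by step this gives:
  u_1 = (3, 2, 0)
  u_2 = (-8/13, 12/13, 3)
  u_3 = (-102/133, 153/133, -68/133)

Orthogonality check:
  u_2 · u_1 = 0 (should be 0)
  u_3 · u_1 = 0 (should be 0)
  u_3 · u_2 = 0 (should be 0)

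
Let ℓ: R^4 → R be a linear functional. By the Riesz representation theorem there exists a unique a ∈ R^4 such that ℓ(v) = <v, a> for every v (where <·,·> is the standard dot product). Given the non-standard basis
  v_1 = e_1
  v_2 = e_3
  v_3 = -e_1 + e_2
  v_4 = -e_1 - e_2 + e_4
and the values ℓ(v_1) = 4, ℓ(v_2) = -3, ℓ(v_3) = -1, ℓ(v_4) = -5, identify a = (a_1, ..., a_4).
a = (4, 3, -3, 2)

Write a = (a_1, ..., a_4) in the standard basis. For each basis vector v_i, ℓ(v_i) = <v_i, a> is a linear equation in the a_j's. Collect the n equations into a matrix system V a = ℓ, where row i of V is v_i (expressed in the standard basis). Since V is invertible (lower-triangular with 1s on the diagonal, up to permutation), solve by back-substitution:
  V =
[[1, 0, 0, 0],
 [0, 0, 1, 0],
 [-1, 1, 0, 0],
 [-1, -1, 0, 1]]
  V a = (4, -3, -1, -5)
Solving gives a = (4, 3, -3, 2).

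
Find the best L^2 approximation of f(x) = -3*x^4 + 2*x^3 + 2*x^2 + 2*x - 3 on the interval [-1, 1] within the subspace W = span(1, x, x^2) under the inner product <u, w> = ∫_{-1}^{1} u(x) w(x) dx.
g(x) = -4*x^2/7 + 16*x/5 - 96/35

The best approximation g ∈ W is the orthogonal projection of f onto W. Writing g = a_0 + a_1 x + a_2 x^2, the coefficients solve the normal equations G · a = b where
  G_{ij} = <φ_i, φ_j> and b_i = <f, φ_i>, with φ_0 = 1, φ_1 = x, φ_2 = x^2.
G =
  [2, 0, 2/3]
  [0, 2/3, 0]
  [2/3, 0, 2/5],
b = (-88/15, 32/15, -72/35).
Solving gives a_0 = -96/35, a_1 = 16/5, a_2 = -4/7, so
  g(x) = -4*x^2/7 + 16*x/5 - 96/35.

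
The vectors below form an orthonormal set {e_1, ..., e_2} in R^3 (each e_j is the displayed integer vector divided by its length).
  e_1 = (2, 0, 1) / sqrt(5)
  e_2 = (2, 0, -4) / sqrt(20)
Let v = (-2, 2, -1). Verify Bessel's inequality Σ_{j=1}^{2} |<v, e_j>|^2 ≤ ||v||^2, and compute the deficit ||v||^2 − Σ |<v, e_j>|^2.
Σ |<v, e_j>|^2 = 5; ||v||^2 = 9; deficit = 4

Write each e_j = u_j / sqrt(<u_j, u_j>) where u_j is the displayed integer vector. Then <v, e_j> = <v, u_j> / sqrt(<u_j, u_j>), so |<v, e_j>|^2 = <v, u_j>^2 / <u_j, u_j>.
Coefficients: <v, e_1> = -5/sqrt(5), <v, e_2> = 0/sqrt(20).
Square and sum: Σ |<v, e_j>|^2 = 5.
Compute ||v||^2 = v·v = 9.
Deficit = 9 − 5 = 4 ≥ 0, confirming Bessel's inequality. (The deficit equals ||v − Σ <v,e_j> e_j||^2, the squared distance from v to span{e_j}.)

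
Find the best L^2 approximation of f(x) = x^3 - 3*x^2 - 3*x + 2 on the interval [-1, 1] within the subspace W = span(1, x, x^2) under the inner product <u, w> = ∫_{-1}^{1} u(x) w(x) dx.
g(x) = -3*x^2 - 12*x/5 + 2

The best approximation g ∈ W is the orthogonal projection of f onto W. Writing g = a_0 + a_1 x + a_2 x^2, the coefficients solve the normal equations G · a = b where
  G_{ij} = <φ_i, φ_j> and b_i = <f, φ_i>, with φ_0 = 1, φ_1 = x, φ_2 = x^2.
G =
  [2, 0, 2/3]
  [0, 2/3, 0]
  [2/3, 0, 2/5],
b = (2, -8/5, 2/15).
Solving gives a_0 = 2, a_1 = -12/5, a_2 = -3, so
  g(x) = -3*x^2 - 12*x/5 + 2.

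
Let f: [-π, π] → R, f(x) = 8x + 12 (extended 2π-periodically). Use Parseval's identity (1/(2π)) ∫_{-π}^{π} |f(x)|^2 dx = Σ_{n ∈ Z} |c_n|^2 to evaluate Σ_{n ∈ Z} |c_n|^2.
Σ |c_n|^2 = 64π^2/3 + 144

Expand and integrate term by term over [-π, π]:
  ∫ (8x)^2 dx = 64·(2π^3/3); ∫ 2·8·(12)·x dx = 0 (odd integrand); ∫ 12^2 dx = 144·2π.
So (1/(2π)) ∫_{-π}^{π} (8x + 12)^2 dx = 64π^2/3 + 144 = 64π^2/3 + 144.
Parseval ⇒ Σ |c_n|^2 = 64π^2/3 + 144.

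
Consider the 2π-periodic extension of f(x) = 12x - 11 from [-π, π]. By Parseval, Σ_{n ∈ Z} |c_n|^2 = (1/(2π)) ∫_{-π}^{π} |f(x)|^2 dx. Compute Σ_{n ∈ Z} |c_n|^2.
Σ |c_n|^2 = 48π^2 + 121

Expand and integrate term by term over [-π, π]:
  ∫ (12x)^2 dx = 144·(2π^3/3); ∫ 2·12·(-11)·x dx = 0 (odd integrand); ∫ (-11)^2 dx = 121·2π.
So (1/(2π)) ∫_{-π}^{π} (12x - 11)^2 dx = 144π^2/3 + 121 = 48π^2 + 121.
Parseval ⇒ Σ |c_n|^2 = 48π^2 + 121.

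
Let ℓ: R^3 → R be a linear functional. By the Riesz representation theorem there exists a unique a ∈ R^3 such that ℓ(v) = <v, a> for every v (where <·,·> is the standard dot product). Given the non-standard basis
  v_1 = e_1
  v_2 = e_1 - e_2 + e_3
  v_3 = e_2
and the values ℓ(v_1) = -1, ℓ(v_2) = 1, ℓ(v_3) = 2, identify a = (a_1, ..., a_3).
a = (-1, 2, 4)

Write a = (a_1, ..., a_3) in the standard basis. For each basis vector v_i, ℓ(v_i) = <v_i, a> is a linear equation in the a_j's. Collect the n equations into a matrix system V a = ℓ, where row i of V is v_i (expressed in the standard basis). Since V is invertible (lower-triangular with 1s on the diagonal, up to permutation), solve by back-substitution:
  V =
[[1, 0, 0],
 [1, -1, 1],
 [0, 1, 0]]
  V a = (-1, 1, 2)
Solving gives a = (-1, 2, 4).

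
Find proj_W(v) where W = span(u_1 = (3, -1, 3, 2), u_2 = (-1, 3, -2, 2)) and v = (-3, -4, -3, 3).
proj_W(v) = (-73/70, 27/70, -37/35, -23/35)

Set up U = [u_1 | ... | u_2] ∈ R^(4×2). The projector onto W = col(U) is P = U (U^T U)^(-1) U^T.
Compute U^T U =
  [23, -8]
  [-8, 18],
and U^T v = (-8, 3).
Solve U^T U · c = U^T v for the coefficients: c = (-12/35, 1/70). The projection is proj_W(v) = U c.
Check: (v - proj_W(v)) · u_1 = 0  (should be 0).
Check: (v - proj_W(v)) · u_2 = 0  (should be 0).
Result: proj_W(v) = (-73/70, 27/70, -37/35, -23/35).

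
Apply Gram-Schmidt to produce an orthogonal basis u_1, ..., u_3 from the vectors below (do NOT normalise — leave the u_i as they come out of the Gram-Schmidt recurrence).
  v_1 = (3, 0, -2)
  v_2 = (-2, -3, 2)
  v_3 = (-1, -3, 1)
Orthogonal basis:
  u_1 = (3, 0, -2)
  u_2 = (4/13, -3, 6/13)
  u_3 = (-18/121, -6/121, -27/121)

Apply the Gram-Schmidt recurrence
  u_1 = v_1
  u_i = v_i − Σ_{j<i} ((v_i · u_j) / (u_j · u_j)) · u_j.

Step by step this gives:
  u_1 = (3, 0, -2)
  u_2 = (4/13, -3, 6/13)
  u_3 = (-18/121, -6/121, -27/121)

Orthogonality check:
  u_2 · u_1 = 0 (should be 0)
  u_3 · u_1 = 0 (should be 0)
  u_3 · u_2 = 0 (should be 0)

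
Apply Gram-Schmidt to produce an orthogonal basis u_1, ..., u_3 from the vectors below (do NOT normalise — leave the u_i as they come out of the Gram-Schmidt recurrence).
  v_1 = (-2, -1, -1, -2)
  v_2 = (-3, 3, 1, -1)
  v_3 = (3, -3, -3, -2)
Orthogonal basis:
  u_1 = (-2, -1, -1, -2)
  u_2 = (-11/5, 17/5, 7/5, -1/5)
  u_3 = (123/92, 111/92, -95/92, -131/92)

Apply the Gram-Schmidt recurrence
  u_1 = v_1
  u_i = v_i − Σ_{j<i} ((v_i · u_j) / (u_j · u_j)) · u_j.

Step by step this gives:
  u_1 = (-2, -1, -1, -2)
  u_2 = (-11/5, 17/5, 7/5, -1/5)
  u_3 = (123/92, 111/92, -95/92, -131/92)

Orthogonality check:
  u_2 · u_1 = 0 (should be 0)
  u_3 · u_1 = 0 (should be 0)
  u_3 · u_2 = 0 (should be 0)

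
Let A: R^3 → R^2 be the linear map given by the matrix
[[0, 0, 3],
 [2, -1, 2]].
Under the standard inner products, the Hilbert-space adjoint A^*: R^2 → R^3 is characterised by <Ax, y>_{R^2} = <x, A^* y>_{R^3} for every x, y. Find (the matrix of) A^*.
A^* = A^T =
[[0, 2],
 [0, -1],
 [3, 2]]

For real matrices with standard dot products, the defining identity <Ax, y> = <x, A^* y> gives (Ax)^T y = x^T (A^*) y, i.e. x^T A^T y = x^T (A^*) y. Since this holds for all x, y, we must have A^* = A^T. Therefore
A^* =
[[0, 2],
 [0, -1],
 [3, 2]].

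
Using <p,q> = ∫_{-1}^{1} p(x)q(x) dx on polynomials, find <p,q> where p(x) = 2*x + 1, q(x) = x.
<p,q> = 4/3

Expand the product: p(x)·q(x) = 2*x^2 + x.
∫_{-1}^{1} of each monomial x^k gives [2/(k+1) if k even, 0 if k odd]. Integrating term-by-term (or equivalently evaluating the antiderivative F(x) = 2*x^3/3 + x^2/2 at the endpoints):
  F(1) − F(−1) = 7/6 − (-1/6) = 4/3.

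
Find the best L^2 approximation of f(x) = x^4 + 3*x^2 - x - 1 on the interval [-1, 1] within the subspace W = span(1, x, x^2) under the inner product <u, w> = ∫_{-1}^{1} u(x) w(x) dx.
g(x) = 27*x^2/7 - x - 38/35

The best approximation g ∈ W is the orthogonal projection of f onto W. Writing g = a_0 + a_1 x + a_2 x^2, the coefficients solve the normal equations G · a = b where
  G_{ij} = <φ_i, φ_j> and b_i = <f, φ_i>, with φ_0 = 1, φ_1 = x, φ_2 = x^2.
G =
  [2, 0, 2/3]
  [0, 2/3, 0]
  [2/3, 0, 2/5],
b = (2/5, -2/3, 86/105).
Solving gives a_0 = -38/35, a_1 = -1, a_2 = 27/7, so
  g(x) = 27*x^2/7 - x - 38/35.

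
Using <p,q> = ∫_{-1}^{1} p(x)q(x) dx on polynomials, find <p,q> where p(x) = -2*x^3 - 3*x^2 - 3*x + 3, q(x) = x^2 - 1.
<p,q> = -16/5

Expand the product: p(x)·q(x) = -2*x^5 - 3*x^4 - x^3 + 6*x^2 + 3*x - 3.
∫_{-1}^{1} of each monomial x^k gives [2/(k+1) if k even, 0 if k odd]. Integrating term-by-term (or equivalently evaluating the antiderivative F(x) = -x^6/3 - 3*x^5/5 - x^4/4 + 2*x^3 + 3*x^2/2 - 3*x at the endpoints):
  F(1) − F(−1) = -41/60 − (151/60) = -16/5.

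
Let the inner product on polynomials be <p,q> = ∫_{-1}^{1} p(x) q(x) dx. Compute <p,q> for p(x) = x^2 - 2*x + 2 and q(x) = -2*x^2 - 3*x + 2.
<p,q> = 148/15

Expand the product: p(x)·q(x) = -2*x^4 + x^3 + 4*x^2 - 10*x + 4.
∫_{-1}^{1} of each monomial x^k gives [2/(k+1) if k even, 0 if k odd]. Integrating term-by-term (or equivalently evaluating the antiderivative F(x) = -2*x^5/5 + x^4/4 + 4*x^3/3 - 5*x^2 + 4*x at the endpoints):
  F(1) − F(−1) = 11/60 − (-581/60) = 148/15.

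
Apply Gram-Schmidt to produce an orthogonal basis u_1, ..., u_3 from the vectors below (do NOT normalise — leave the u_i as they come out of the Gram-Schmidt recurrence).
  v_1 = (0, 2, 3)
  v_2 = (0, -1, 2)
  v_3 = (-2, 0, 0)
Orthogonal basis:
  u_1 = (0, 2, 3)
  u_2 = (0, -21/13, 14/13)
  u_3 = (-2, 0, 0)

Apply the Gram-Schmidt recurrence
  u_1 = v_1
  u_i = v_i − Σ_{j<i} ((v_i · u_j) / (u_j · u_j)) · u_j.

Step by step this gives:
  u_1 = (0, 2, 3)
  u_2 = (0, -21/13, 14/13)
  u_3 = (-2, 0, 0)

Orthogonality check:
  u_2 · u_1 = 0 (should be 0)
  u_3 · u_1 = 0 (should be 0)
  u_3 · u_2 = 0 (should be 0)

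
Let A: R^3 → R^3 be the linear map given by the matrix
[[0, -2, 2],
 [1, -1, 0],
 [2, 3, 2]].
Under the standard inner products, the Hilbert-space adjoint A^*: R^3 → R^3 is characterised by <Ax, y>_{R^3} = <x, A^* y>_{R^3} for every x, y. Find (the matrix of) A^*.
A^* = A^T =
[[0, 1, 2],
 [-2, -1, 3],
 [2, 0, 2]]

For real matrices with standard dot products, the defining identity <Ax, y> = <x, A^* y> gives (Ax)^T y = x^T (A^*) y, i.e. x^T A^T y = x^T (A^*) y. Since this holds for all x, y, we must have A^* = A^T. Therefore
A^* =
[[0, 1, 2],
 [-2, -1, 3],
 [2, 0, 2]].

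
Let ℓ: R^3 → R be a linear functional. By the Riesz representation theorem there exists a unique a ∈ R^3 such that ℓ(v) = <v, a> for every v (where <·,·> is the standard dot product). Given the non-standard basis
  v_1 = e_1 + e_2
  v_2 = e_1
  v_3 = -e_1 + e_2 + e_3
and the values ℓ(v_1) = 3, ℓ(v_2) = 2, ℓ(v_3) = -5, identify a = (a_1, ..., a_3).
a = (2, 1, -4)

Write a = (a_1, ..., a_3) in the standard basis. For each basis vector v_i, ℓ(v_i) = <v_i, a> is a linear equation in the a_j's. Collect the n equations into a matrix system V a = ℓ, where row i of V is v_i (expressed in the standard basis). Since V is invertible (lower-triangular with 1s on the diagonal, up to permutation), solve by back-substitution:
  V =
[[1, 1, 0],
 [1, 0, 0],
 [-1, 1, 1]]
  V a = (3, 2, -5)
Solving gives a = (2, 1, -4).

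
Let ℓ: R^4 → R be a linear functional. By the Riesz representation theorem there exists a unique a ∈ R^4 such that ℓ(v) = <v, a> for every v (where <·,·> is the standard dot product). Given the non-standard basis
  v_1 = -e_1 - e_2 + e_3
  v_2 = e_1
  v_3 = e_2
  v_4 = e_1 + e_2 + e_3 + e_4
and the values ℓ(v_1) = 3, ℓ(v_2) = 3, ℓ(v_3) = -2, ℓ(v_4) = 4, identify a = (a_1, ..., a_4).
a = (3, -2, 4, -1)

Write a = (a_1, ..., a_4) in the standard basis. For each basis vector v_i, ℓ(v_i) = <v_i, a> is a linear equation in the a_j's. Collect the n equations into a matrix system V a = ℓ, where row i of V is v_i (expressed in the standard basis). Since V is invertible (lower-triangular with 1s on the diagonal, up to permutation), solve by back-substitution:
  V =
[[-1, -1, 1, 0],
 [1, 0, 0, 0],
 [0, 1, 0, 0],
 [1, 1, 1, 1]]
  V a = (3, 3, -2, 4)
Solving gives a = (3, -2, 4, -1).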